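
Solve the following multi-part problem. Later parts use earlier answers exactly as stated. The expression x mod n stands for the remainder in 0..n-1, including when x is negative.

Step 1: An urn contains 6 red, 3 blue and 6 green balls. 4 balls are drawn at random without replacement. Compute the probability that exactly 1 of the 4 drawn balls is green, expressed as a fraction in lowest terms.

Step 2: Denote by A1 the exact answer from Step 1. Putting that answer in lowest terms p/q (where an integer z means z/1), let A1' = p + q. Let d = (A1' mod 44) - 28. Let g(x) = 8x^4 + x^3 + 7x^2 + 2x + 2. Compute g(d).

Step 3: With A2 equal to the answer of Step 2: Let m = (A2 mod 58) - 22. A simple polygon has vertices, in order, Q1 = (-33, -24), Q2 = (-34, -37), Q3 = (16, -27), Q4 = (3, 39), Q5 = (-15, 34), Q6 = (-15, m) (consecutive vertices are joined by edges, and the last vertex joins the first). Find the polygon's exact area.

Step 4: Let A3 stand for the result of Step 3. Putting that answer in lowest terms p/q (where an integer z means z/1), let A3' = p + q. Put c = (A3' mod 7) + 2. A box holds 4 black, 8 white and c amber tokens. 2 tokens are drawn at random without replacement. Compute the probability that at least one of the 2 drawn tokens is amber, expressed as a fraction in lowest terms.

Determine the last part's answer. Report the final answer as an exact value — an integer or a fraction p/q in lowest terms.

Step 1: total draws C(15,4) = 1365; favorable C(6,1)*C(9,3) = 504; P = 24/65; answer 24/65
Step 2: A1 = 24/65; threaded value p + q = 89; d = -27; 8*(-27)^4 + 1*(-27)^3 + 7*(-27)^2 + 2*(-27)^1 + 2 = (4251528) + (-19683) + (5103) + (-54) + (2) = 4236896; answer 4236896
Step 3: A2 = 4236896; m = 32; cross terms: (-33*-37 - -34*-24)=405, (-34*-27 - 16*-37)=1510, (16*39 - 3*-27)=705, (3*34 - -15*39)=687, (-15*32 - -15*34)=30, (-15*-24 - -33*32)=1416; twice the area = |4753| = 4753; area = 4753/2; answer 4753/2
Step 4: A3 = 4753/2; threaded value p + q = 4755; c = 4; total draws C(16,2) = 120; complement C(12,2) = 66; favorable 120 - 66 = 54; P = 9/20; answer 9/20

9/20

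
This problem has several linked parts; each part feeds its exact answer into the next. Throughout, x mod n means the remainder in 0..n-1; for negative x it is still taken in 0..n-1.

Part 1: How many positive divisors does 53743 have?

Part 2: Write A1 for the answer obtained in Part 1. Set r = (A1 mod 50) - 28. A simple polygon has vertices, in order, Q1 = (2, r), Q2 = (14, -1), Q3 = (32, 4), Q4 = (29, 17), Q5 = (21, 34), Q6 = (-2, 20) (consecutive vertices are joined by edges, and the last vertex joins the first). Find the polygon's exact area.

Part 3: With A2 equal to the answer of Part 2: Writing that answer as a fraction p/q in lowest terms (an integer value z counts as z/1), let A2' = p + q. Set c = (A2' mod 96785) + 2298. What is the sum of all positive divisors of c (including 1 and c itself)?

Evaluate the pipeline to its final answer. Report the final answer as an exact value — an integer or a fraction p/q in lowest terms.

8060

Part 1: 53743 = 223 * 241; number of divisors = (1+1) * (1+1) = 4; answer 4
Part 2: A1 = 4; r = -24; cross terms: (2*-1 - 14*-24)=334, (14*4 - 32*-1)=88, (32*17 - 29*4)=428, (29*34 - 21*17)=629, (21*20 - -2*34)=488, (-2*-24 - 2*20)=8; twice the area = |1975| = 1975; area = 1975/2; answer 1975/2
Part 3: A2 = 1975/2; threaded value p + q = 1977; c = 4275; 4275 = 3^2 * 5^2 * 19; sigma = (1 + 3 + 9) * (1 + 5 + 25) * (1 + 19) = 13 * 31 * 20 = 8060; answer 8060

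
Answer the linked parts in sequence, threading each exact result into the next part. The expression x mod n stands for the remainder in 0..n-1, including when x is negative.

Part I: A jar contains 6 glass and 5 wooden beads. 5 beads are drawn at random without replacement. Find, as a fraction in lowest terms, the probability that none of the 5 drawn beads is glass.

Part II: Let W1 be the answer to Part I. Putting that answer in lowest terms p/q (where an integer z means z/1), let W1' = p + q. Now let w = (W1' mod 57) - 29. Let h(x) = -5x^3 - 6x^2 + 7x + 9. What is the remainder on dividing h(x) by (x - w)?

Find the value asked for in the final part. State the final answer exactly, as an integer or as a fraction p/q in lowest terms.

Part I: total draws C(11,5) = 462; favorable C(5,5) = 1; P = 1/462; answer 1/462
Part II: W1 = 1/462; threaded value p + q = 463; w = -22; remainder = value at the root: -5*(-22)^3 - 6*(-22)^2 + 7*(-22)^1 + 9 = (53240) + (-2904) + (-154) + (9) = 50191; answer 50191

50191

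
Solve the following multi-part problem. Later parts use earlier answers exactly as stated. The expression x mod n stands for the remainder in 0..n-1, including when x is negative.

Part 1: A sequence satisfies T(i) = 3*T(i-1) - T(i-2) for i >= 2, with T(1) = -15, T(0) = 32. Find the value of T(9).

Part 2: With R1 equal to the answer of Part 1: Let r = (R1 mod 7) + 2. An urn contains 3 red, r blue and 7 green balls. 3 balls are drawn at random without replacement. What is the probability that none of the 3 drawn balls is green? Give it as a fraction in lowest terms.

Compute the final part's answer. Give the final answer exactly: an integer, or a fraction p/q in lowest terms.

Part 1: T(2) = 3*(-15) - 1*(32) = -77; iterating: T(2)=-77, T(3)=-216, T(4)=-571, T(5)=-1497, T(6)=-3920, T(7)=-10263, T(8)=-26869, T(9)=-70344; answer -70344
Part 2: R1 = -70344; r = 8; total draws C(18,3) = 816; favorable C(11,3) = 165; P = 55/272; answer 55/272

55/272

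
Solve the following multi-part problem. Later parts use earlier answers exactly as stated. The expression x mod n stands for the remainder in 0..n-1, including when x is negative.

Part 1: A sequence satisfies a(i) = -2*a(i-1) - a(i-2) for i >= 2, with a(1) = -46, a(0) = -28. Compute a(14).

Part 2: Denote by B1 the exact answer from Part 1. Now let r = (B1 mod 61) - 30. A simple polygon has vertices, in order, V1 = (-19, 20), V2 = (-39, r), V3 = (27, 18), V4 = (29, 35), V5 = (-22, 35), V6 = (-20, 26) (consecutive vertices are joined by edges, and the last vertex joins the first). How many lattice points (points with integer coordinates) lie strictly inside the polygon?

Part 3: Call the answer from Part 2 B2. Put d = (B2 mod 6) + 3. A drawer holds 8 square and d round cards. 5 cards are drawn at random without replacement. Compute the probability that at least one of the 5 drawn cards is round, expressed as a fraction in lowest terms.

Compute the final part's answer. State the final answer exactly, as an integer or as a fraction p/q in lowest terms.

421/429

Part 1: a(2) = -2*(-46) - 1*(-28) = 120; iterating: a(2)=120, a(3)=-194, a(4)=268, a(5)=-342, a(6)=416, a(7)=-490, a(8)=564, a(9)=-638, a(10)=712, a(11)=-786, a(12)=860, a(13)=-934, a(14)=1008; answer 1008
Part 2: B1 = 1008; r = 2; cross terms: (-19*2 - -39*20)=742, (-39*18 - 27*2)=-756, (27*35 - 29*18)=423, (29*35 - -22*35)=1785, (-22*26 - -20*35)=128, (-20*20 - -19*26)=94; twice the area = |2416| = 2416; area = 1208; boundary points = 2 + 2 + 1 + 51 + 1 + 1 = 58; strictly interior points = area - boundary/2 + 1 = 1180; answer 1180
Part 3: B2 = 1180; d = 7; total draws C(15,5) = 3003; complement C(8,5) = 56; favorable 3003 - 56 = 2947; P = 421/429; answer 421/429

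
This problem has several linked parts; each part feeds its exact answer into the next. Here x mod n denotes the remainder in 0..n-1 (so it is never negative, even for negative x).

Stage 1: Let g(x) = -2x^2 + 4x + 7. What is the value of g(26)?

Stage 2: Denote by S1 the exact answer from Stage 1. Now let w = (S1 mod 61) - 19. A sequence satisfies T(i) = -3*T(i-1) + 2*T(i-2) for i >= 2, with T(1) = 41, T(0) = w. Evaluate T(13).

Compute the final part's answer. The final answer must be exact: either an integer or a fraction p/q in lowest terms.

105094589

Stage 1: -2*(26)^2 + 4*(26)^1 + 7 = (-1352) + (104) + (7) = -1241; answer -1241
Stage 2: S1 = -1241; w = 21; T(2) = -3*(41) + 2*(21) = -81; iterating: T(2)=-81, T(3)=325, T(4)=-1137, T(5)=4061, T(6)=-14457, T(7)=51493, T(8)=-183393, T(9)=653165, T(10)=-2326281, T(11)=8285173, T(12)=-29508081, T(13)=105094589; answer 105094589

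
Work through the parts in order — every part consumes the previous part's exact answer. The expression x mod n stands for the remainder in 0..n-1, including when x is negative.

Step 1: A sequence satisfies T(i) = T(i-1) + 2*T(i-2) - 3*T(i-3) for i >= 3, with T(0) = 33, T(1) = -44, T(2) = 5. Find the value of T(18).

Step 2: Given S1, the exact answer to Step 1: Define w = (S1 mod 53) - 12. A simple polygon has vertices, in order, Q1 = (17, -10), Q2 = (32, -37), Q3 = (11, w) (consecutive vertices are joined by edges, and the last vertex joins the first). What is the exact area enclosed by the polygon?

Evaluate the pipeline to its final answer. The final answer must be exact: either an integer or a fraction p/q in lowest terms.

Step 1: T(3) = 1*(5) + 2*(-44) - 3*(33) = -182; iterating: T(3)=-182, T(4)=-40, T(5)=-419, T(6)=47, T(7)=-671, T(8)=680, T(9)=-803, T(10)=2570, T(11)=-1076, T(12)=6473, T(13)=-3389, T(14)=12785, T(15)=-13412, T(16)=22325, T(17)=-42854, T(18)=42032; answer 42032
Step 2: S1 = 42032; w = -9; cross terms: (17*-37 - 32*-10)=-309, (32*-9 - 11*-37)=119, (11*-10 - 17*-9)=43; twice the area = |-147| = 147; area = 147/2; answer 147/2

147/2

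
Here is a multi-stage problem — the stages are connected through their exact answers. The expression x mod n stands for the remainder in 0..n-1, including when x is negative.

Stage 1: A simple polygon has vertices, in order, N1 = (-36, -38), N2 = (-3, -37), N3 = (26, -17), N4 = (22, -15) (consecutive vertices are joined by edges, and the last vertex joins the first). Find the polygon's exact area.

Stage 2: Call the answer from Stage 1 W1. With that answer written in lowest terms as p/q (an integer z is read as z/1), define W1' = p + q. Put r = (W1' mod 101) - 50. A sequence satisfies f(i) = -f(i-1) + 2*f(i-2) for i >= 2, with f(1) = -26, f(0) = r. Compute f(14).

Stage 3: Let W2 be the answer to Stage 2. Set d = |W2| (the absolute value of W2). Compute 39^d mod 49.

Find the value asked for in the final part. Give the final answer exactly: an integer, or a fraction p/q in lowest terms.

46

Stage 1: cross terms: (-36*-37 - -3*-38)=1218, (-3*-17 - 26*-37)=1013, (26*-15 - 22*-17)=-16, (22*-38 - -36*-15)=-1376; twice the area = |839| = 839; area = 839/2; answer 839/2
Stage 2: W1 = 839/2; threaded value p + q = 841; r = -17; f(2) = -1*(-26) + 2*(-17) = -8; iterating: f(2)=-8, f(3)=-44, f(4)=28, f(5)=-116, f(6)=172, f(7)=-404, f(8)=748, f(9)=-1556, f(10)=3052, f(11)=-6164, f(12)=12268, f(13)=-24596, f(14)=49132; answer 49132
Stage 3: W2 = 49132; d = 49132; squarings mod 49: 39^1=39, 39^2=2, 39^4=4, 39^8=16, 39^16=11, 39^32=23, 39^64=39, 39^128=2, 39^256=4, 39^512=16, 39^1024=11, 39^2048=23, 39^4096=39, 39^8192=2, 39^16384=4, 39^32768=16; 39^49132 = 39^4 * 39^8 * 39^32 * 39^64 * 39^128 * 39^256 * 39^512 * 39^1024 * 39^2048 * 39^4096 * 39^8192 * 39^32768 = 46 (mod 49); answer 46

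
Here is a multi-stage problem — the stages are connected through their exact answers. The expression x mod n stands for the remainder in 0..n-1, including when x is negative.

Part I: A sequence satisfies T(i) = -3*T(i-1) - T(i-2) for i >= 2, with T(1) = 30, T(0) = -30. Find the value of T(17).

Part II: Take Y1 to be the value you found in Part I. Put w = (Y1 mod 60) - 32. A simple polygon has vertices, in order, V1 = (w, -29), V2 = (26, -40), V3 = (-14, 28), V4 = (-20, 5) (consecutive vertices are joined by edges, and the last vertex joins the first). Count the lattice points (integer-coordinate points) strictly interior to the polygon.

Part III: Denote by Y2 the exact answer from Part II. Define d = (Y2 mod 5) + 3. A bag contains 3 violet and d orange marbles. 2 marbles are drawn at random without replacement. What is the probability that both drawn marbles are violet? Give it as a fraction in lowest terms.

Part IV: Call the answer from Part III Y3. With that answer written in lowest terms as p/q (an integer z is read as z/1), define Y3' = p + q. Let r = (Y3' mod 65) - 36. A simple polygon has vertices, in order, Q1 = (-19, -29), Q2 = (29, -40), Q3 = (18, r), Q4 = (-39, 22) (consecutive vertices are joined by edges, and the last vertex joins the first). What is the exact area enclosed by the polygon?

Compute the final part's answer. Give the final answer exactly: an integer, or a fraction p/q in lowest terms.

1351

Part I: T(2) = -3*(30) - 1*(-30) = -60; iterating: T(2)=-60, T(3)=150, T(4)=-390, T(5)=1020, T(6)=-2670, T(7)=6990, T(8)=-18300, T(9)=47910, T(10)=-125430, T(11)=328380, T(12)=-859710, T(13)=2250750, T(14)=-5892540, T(15)=15426870, T(16)=-40388070, T(17)=105737340; answer 105737340
Part II: Y1 = 105737340; w = -32; cross terms: (-32*-40 - 26*-29)=2034, (26*28 - -14*-40)=168, (-14*5 - -20*28)=490, (-20*-29 - -32*5)=740; twice the area = |3432| = 3432; area = 1716; boundary points = 1 + 4 + 1 + 2 = 8; strictly interior points = area - boundary/2 + 1 = 1713; answer 1713
Part III: Y2 = 1713; d = 6; total draws C(9,2) = 36; favorable C(3,2) = 3; P = 1/12; answer 1/12
Part IV: Y3 = 1/12; threaded value p + q = 13; r = -23; cross terms: (-19*-40 - 29*-29)=1601, (29*-23 - 18*-40)=53, (18*22 - -39*-23)=-501, (-39*-29 - -19*22)=1549; twice the area = |2702| = 2702; area = 1351; answer 1351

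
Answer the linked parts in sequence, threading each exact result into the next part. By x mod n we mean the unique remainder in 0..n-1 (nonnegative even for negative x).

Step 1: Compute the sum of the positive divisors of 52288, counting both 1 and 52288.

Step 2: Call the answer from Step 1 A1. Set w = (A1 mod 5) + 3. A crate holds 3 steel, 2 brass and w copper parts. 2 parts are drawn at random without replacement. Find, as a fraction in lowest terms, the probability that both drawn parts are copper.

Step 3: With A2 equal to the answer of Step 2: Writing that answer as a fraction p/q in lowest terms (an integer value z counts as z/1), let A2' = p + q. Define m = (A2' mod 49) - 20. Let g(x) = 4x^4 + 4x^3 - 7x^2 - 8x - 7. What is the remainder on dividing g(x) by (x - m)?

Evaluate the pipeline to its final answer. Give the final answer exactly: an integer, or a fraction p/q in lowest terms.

Step 1: 52288 = 2^6 * 19 * 43; sigma = (1 + 2 + 4 + 8 + 16 + 32 + 64) * (1 + 19) * (1 + 43) = 127 * 20 * 44 = 111760; answer 111760
Step 2: A1 = 111760; w = 3; total draws C(8,2) = 28; favorable C(3,2) = 3; P = 3/28; answer 3/28
Step 3: A2 = 3/28; threaded value p + q = 31; m = 11; remainder = value at the root: 4*(11)^4 + 4*(11)^3 - 7*(11)^2 - 8*(11)^1 - 7 = (58564) + (5324) + (-847) + (-88) + (-7) = 62946; answer 62946

62946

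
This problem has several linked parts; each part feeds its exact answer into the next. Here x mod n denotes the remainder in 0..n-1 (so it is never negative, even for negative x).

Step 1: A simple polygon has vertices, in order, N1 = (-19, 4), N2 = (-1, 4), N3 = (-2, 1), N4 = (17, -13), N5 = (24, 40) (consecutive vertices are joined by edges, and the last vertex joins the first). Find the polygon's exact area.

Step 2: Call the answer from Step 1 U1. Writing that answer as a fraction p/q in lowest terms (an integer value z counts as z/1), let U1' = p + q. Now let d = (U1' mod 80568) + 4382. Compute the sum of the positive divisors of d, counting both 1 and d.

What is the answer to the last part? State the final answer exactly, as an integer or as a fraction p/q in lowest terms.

5280

Step 1: cross terms: (-19*4 - -1*4)=-72, (-1*1 - -2*4)=7, (-2*-13 - 17*1)=9, (17*40 - 24*-13)=992, (24*4 - -19*40)=856; twice the area = |1792| = 1792; area = 896; answer 896
Step 2: U1 = 896; threaded value p + q = 897; d = 5279; 5279 is prime, so its only divisors are 1 and 5279; sigma = 1 + 5279 = 5280; answer 5280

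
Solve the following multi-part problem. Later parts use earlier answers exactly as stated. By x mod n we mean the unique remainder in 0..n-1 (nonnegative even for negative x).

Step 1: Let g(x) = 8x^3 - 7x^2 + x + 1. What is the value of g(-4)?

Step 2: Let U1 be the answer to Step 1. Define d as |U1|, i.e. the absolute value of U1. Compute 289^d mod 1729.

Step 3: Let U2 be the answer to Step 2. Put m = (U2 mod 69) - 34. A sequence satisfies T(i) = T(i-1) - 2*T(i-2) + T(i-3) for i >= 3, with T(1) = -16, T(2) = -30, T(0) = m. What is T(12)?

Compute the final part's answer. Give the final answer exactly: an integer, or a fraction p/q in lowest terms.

-87

Step 1: 8*(-4)^3 - 7*(-4)^2 + 1*(-4)^1 + 1 = (-512) + (-112) + (-4) + (1) = -627; answer -627
Step 2: U1 = -627; d = 627; squarings mod 1729: 289^1=289, 289^2=529, 289^4=1472, 289^8=347, 289^16=1108, 289^32=74, 289^64=289, 289^128=529, 289^256=1472, 289^512=347; 289^627 = 289^1 * 289^2 * 289^16 * 289^32 * 289^64 * 289^512 = 638 (mod 1729); answer 638
Step 3: U2 = 638; m = -17; T(3) = 1*(-30) - 2*(-16) + 1*(-17) = -15; iterating: T(3)=-15, T(4)=29, T(5)=29, T(6)=-44, T(7)=-73, T(8)=44, T(9)=146, T(10)=-15, T(11)=-263, T(12)=-87; answer -87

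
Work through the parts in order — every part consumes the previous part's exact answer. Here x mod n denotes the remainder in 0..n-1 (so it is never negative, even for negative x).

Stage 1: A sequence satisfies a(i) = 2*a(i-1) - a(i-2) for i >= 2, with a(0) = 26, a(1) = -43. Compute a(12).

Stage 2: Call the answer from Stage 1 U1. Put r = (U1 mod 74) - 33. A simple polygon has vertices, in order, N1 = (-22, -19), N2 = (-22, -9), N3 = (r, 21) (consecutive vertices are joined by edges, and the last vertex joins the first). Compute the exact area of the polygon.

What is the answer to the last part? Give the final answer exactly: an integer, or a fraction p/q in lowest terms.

Stage 1: a(2) = 2*(-43) - 1*(26) = -112; iterating: a(2)=-112, a(3)=-181, a(4)=-250, a(5)=-319, a(6)=-388, a(7)=-457, a(8)=-526, a(9)=-595, a(10)=-664, a(11)=-733, a(12)=-802; answer -802
Stage 2: U1 = -802; r = -21; cross terms: (-22*-9 - -22*-19)=-220, (-22*21 - -21*-9)=-651, (-21*-19 - -22*21)=861; twice the area = |-10| = 10; area = 5; answer 5

5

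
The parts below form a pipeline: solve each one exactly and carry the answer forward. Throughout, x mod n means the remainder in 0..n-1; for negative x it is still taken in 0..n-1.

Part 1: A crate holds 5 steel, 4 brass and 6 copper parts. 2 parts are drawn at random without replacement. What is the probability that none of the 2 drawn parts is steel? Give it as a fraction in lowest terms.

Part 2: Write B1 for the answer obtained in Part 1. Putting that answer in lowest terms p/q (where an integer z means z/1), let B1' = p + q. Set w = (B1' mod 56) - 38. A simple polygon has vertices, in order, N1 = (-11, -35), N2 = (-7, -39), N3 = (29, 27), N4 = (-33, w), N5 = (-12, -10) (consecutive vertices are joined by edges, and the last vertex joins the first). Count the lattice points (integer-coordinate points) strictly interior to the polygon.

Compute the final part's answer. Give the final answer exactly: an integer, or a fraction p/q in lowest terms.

Part 1: total draws C(15,2) = 105; favorable C(10,2) = 45; P = 3/7; answer 3/7
Part 2: B1 = 3/7; threaded value p + q = 10; w = -28; cross terms: (-11*-39 - -7*-35)=184, (-7*27 - 29*-39)=942, (29*-28 - -33*27)=79, (-33*-10 - -12*-28)=-6, (-12*-35 - -11*-10)=310; twice the area = |1509| = 1509; area = 1509/2; boundary points = 4 + 6 + 1 + 3 + 1 = 15; strictly interior points = area - boundary/2 + 1 = 748; answer 748

748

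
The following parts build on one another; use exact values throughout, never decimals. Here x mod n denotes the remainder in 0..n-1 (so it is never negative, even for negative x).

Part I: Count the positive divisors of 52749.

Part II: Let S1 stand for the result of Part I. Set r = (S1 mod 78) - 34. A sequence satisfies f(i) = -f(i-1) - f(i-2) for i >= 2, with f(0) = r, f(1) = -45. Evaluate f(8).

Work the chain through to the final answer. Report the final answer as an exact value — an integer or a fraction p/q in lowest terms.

73

Part I: 52749 = 3^2 * 5861; number of divisors = (2+1) * (1+1) = 6; answer 6
Part II: S1 = 6; r = -28; f(2) = -1*(-45) - 1*(-28) = 73; iterating: f(2)=73, f(3)=-28, f(4)=-45, f(5)=73, f(6)=-28, f(7)=-45, f(8)=73; answer 73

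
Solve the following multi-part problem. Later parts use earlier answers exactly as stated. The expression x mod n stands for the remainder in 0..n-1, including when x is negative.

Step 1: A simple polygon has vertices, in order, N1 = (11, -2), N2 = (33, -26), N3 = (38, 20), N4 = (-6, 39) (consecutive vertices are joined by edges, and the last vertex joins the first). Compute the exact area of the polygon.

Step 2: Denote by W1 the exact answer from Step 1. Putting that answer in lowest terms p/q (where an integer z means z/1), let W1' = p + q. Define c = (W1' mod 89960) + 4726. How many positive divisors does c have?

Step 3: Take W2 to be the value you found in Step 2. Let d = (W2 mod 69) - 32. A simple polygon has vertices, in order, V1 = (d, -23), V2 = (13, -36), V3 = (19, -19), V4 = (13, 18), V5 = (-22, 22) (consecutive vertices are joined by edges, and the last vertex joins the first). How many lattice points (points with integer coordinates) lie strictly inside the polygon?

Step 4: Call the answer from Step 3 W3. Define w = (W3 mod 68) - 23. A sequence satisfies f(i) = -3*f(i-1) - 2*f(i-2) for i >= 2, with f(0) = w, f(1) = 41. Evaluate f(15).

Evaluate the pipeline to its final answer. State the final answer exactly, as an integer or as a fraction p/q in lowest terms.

1441745

Step 1: cross terms: (11*-26 - 33*-2)=-220, (33*20 - 38*-26)=1648, (38*39 - -6*20)=1602, (-6*-2 - 11*39)=-417; twice the area = |2613| = 2613; area = 2613/2; answer 2613/2
Step 2: W1 = 2613/2; threaded value p + q = 2615; c = 7341; 7341 = 3 * 2447; number of divisors = (1+1) * (1+1) = 4; answer 4
Step 3: W2 = 4; d = -28; cross terms: (-28*-36 - 13*-23)=1307, (13*-19 - 19*-36)=437, (19*18 - 13*-19)=589, (13*22 - -22*18)=682, (-22*-23 - -28*22)=1122; twice the area = |4137| = 4137; area = 4137/2; boundary points = 1 + 1 + 1 + 1 + 3 = 7; strictly interior points = area - boundary/2 + 1 = 2066; answer 2066
Step 4: W3 = 2066; w = 3; f(2) = -3*(41) - 2*(3) = -129; iterating: f(2)=-129, f(3)=305, f(4)=-657, f(5)=1361, f(6)=-2769, f(7)=5585, f(8)=-11217, f(9)=22481, f(10)=-45009, f(11)=90065, f(12)=-180177, f(13)=360401, f(14)=-720849, f(15)=1441745; answer 1441745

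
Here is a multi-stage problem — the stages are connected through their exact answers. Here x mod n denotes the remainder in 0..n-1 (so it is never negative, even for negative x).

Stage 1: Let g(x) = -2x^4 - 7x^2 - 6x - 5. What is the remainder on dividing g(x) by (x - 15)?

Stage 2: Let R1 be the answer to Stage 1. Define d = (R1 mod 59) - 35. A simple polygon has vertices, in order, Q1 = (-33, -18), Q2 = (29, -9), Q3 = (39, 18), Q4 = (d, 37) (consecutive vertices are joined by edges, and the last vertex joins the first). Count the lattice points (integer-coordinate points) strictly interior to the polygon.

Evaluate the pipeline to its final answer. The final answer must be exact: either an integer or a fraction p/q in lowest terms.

Stage 1: remainder = value at the root: -2*(15)^4 - 7*(15)^2 - 6*(15)^1 - 5 = (-101250) + (-1575) + (-90) + (-5) = -102920; answer -102920
Stage 2: R1 = -102920; d = 0; cross terms: (-33*-9 - 29*-18)=819, (29*18 - 39*-9)=873, (39*37 - 0*18)=1443, (0*-18 - -33*37)=1221; twice the area = |4356| = 4356; area = 2178; boundary points = 1 + 1 + 1 + 11 = 14; strictly interior points = area - boundary/2 + 1 = 2172; answer 2172

2172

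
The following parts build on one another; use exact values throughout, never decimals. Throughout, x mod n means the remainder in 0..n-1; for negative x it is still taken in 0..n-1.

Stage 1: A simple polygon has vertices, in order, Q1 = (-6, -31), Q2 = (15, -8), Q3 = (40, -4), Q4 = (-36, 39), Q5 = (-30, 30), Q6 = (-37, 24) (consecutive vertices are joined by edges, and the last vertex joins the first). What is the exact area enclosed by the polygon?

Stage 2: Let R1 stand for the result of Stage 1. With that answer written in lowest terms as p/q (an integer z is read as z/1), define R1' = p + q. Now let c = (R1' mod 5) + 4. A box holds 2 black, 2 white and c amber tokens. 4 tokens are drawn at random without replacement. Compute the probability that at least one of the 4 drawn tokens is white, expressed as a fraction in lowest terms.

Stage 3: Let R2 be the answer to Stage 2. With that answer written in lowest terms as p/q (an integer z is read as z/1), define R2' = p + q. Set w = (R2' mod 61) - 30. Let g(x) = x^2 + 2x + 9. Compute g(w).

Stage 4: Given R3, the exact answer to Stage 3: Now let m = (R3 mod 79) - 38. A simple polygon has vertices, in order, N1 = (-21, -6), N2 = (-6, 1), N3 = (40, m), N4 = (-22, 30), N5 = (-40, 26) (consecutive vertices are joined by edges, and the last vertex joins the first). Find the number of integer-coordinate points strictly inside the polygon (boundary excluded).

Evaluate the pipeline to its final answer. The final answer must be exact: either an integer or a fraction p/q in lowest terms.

Stage 1: cross terms: (-6*-8 - 15*-31)=513, (15*-4 - 40*-8)=260, (40*39 - -36*-4)=1416, (-36*30 - -30*39)=90, (-30*24 - -37*30)=390, (-37*-31 - -6*24)=1291; twice the area = |3960| = 3960; area = 1980; answer 1980
Stage 2: R1 = 1980; threaded value p + q = 1981; c = 5; total draws C(9,4) = 126; complement C(7,4) = 35; favorable 126 - 35 = 91; P = 13/18; answer 13/18
Stage 3: R2 = 13/18; threaded value p + q = 31; w = 1; 1*(1)^2 + 2*(1)^1 + 9 = (1) + (2) + (9) = 12; answer 12
Stage 4: R3 = 12; m = -26; cross terms: (-21*1 - -6*-6)=-57, (-6*-26 - 40*1)=116, (40*30 - -22*-26)=628, (-22*26 - -40*30)=628, (-40*-6 - -21*26)=786; twice the area = |2101| = 2101; area = 2101/2; boundary points = 1 + 1 + 2 + 2 + 1 = 7; strictly interior points = area - boundary/2 + 1 = 1048; answer 1048

1048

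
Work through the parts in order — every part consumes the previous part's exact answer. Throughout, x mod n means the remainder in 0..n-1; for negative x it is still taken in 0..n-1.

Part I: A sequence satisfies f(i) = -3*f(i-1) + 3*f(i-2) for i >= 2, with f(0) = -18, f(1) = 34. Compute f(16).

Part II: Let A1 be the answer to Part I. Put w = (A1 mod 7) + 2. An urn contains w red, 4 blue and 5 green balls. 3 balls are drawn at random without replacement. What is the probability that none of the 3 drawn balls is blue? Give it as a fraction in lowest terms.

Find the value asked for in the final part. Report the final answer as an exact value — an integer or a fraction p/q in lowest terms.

Part I: f(2) = -3*(34) + 3*(-18) = -156; iterating: f(2)=-156, f(3)=570, f(4)=-2178, f(5)=8244, f(6)=-31266, f(7)=118530, f(8)=-449388, f(9)=1703754, f(10)=-6459426, f(11)=24489540, f(12)=-92846898, f(13)=352009314, f(14)=-1334568636, f(15)=5059733850, f(16)=-19182907458; answer -19182907458
Part II: A1 = -19182907458; w = 8; total draws C(17,3) = 680; favorable C(13,3) = 286; P = 143/340; answer 143/340

143/340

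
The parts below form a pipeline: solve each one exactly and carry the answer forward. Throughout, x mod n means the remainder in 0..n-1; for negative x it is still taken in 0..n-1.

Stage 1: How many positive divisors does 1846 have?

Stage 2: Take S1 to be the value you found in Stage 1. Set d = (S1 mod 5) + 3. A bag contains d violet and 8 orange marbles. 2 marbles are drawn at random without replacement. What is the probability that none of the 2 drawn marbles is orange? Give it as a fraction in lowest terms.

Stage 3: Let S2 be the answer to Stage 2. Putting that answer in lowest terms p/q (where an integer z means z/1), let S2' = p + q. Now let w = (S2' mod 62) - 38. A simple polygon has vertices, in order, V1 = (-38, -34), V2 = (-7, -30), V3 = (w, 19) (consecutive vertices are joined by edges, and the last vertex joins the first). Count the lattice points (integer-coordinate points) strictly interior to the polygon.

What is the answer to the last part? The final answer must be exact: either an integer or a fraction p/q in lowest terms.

Stage 1: 1846 = 2 * 13 * 71; number of divisors = (1+1) * (1+1) * (1+1) = 8; answer 8
Stage 2: S1 = 8; d = 6; total draws C(14,2) = 91; favorable C(6,2) = 15; P = 15/91; answer 15/91
Stage 3: S2 = 15/91; threaded value p + q = 106; w = 6; cross terms: (-38*-30 - -7*-34)=902, (-7*19 - 6*-30)=47, (6*-34 - -38*19)=518; twice the area = |1467| = 1467; area = 1467/2; boundary points = 1 + 1 + 1 = 3; strictly interior points = area - boundary/2 + 1 = 733; answer 733

733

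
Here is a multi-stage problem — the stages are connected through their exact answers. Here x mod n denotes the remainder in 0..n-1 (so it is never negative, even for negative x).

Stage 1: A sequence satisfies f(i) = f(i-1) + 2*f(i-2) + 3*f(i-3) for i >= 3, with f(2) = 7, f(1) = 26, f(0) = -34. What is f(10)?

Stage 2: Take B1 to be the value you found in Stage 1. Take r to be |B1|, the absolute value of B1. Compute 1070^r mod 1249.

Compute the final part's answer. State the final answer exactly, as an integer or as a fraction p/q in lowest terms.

Stage 1: f(3) = 1*(7) + 2*(26) + 3*(-34) = -43; iterating: f(3)=-43, f(4)=49, f(5)=-16, f(6)=-47, f(7)=68, f(8)=-74, f(9)=-79, f(10)=-23; answer -23
Stage 2: B1 = -23; r = 23; squarings mod 1249: 1070^1=1070, 1070^2=816, 1070^4=139, 1070^8=586, 1070^16=1170; 1070^23 = 1070^1 * 1070^2 * 1070^4 * 1070^16 = 454 (mod 1249); answer 454

454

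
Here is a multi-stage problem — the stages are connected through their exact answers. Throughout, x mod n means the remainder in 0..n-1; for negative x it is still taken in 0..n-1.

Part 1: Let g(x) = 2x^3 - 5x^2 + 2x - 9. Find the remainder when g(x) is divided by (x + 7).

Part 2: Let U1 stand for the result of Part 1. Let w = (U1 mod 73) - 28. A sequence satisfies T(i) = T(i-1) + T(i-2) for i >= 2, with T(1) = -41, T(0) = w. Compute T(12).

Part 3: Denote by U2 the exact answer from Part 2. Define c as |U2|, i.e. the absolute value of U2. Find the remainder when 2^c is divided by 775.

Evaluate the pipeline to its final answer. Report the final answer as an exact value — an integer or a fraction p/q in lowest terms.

16

Part 1: remainder = value at the root: 2*(-7)^3 - 5*(-7)^2 + 2*(-7)^1 - 9 = (-686) + (-245) + (-14) + (-9) = -954; answer -954
Part 2: U1 = -954; w = 40; T(2) = 1*(-41) + 1*(40) = -1; iterating: T(2)=-1, T(3)=-42, T(4)=-43, T(5)=-85, T(6)=-128, T(7)=-213, T(8)=-341, T(9)=-554, T(10)=-895, T(11)=-1449, T(12)=-2344; answer -2344
Part 3: U2 = -2344; c = 2344; squarings mod 775: 2^1=2, 2^2=4, 2^4=16, 2^8=256, 2^16=436, 2^32=221, 2^64=16, 2^128=256, 2^256=436, 2^512=221, 2^1024=16, 2^2048=256; 2^2344 = 2^8 * 2^32 * 2^256 * 2^2048 = 16 (mod 775); answer 16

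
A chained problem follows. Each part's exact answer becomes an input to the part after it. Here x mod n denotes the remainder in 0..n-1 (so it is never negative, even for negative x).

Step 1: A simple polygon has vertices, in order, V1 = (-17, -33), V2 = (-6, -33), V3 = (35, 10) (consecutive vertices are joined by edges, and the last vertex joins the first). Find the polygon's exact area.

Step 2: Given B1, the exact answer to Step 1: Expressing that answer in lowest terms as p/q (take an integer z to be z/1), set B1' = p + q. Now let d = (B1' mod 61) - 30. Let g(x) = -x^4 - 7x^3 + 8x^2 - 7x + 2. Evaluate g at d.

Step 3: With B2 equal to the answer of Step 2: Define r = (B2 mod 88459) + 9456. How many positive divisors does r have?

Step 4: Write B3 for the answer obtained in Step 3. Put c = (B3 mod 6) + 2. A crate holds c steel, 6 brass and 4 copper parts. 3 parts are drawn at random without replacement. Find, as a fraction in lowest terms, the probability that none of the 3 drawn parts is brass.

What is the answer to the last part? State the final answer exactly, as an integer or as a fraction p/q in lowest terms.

3/14

Step 1: cross terms: (-17*-33 - -6*-33)=363, (-6*10 - 35*-33)=1095, (35*-33 - -17*10)=-985; twice the area = |473| = 473; area = 473/2; answer 473/2
Step 2: B1 = 473/2; threaded value p + q = 475; d = 18; -1*(18)^4 - 7*(18)^3 + 8*(18)^2 - 7*(18)^1 + 2 = (-104976) + (-40824) + (2592) + (-126) + (2) = -143332; answer -143332
Step 3: B2 = -143332; r = 43042; 43042 = 2 * 21521; number of divisors = (1+1) * (1+1) = 4; answer 4
Step 4: B3 = 4; c = 6; total draws C(16,3) = 560; favorable C(10,3) = 120; P = 3/14; answer 3/14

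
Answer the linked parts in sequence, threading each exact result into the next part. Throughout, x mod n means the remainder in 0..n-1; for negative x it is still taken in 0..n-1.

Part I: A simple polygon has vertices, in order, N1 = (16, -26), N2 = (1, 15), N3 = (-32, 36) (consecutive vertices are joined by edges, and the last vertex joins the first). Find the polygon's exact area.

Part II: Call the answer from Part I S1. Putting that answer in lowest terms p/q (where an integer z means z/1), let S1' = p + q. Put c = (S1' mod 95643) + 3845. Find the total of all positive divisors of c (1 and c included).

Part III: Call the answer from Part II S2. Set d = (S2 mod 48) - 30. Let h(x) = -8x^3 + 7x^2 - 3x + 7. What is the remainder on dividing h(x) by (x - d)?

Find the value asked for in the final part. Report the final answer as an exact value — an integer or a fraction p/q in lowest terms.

Part I: cross terms: (16*15 - 1*-26)=266, (1*36 - -32*15)=516, (-32*-26 - 16*36)=256; twice the area = |1038| = 1038; area = 519; answer 519
Part II: S1 = 519; threaded value p + q = 520; c = 4365; 4365 = 3^2 * 5 * 97; sigma = (1 + 3 + 9) * (1 + 5) * (1 + 97) = 13 * 6 * 98 = 7644; answer 7644
Part III: S2 = 7644; d = -18; remainder = value at the root: -8*(-18)^3 + 7*(-18)^2 - 3*(-18)^1 + 7 = (46656) + (2268) + (54) + (7) = 48985; answer 48985

48985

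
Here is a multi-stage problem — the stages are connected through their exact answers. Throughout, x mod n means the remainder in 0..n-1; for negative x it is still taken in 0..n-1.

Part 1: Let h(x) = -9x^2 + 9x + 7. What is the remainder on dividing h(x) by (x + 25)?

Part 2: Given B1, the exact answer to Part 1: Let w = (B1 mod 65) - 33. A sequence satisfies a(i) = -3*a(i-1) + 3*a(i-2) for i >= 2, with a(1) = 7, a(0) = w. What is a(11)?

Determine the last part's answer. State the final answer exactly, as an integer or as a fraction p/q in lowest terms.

Part 1: remainder = value at the root: -9*(-25)^2 + 9*(-25)^1 + 7 = (-5625) + (-225) + (7) = -5843; answer -5843
Part 2: B1 = -5843; w = -26; a(2) = -3*(7) + 3*(-26) = -99; iterating: a(2)=-99, a(3)=318, a(4)=-1251, a(5)=4707, a(6)=-17874, a(7)=67743, a(8)=-256851, a(9)=973782, a(10)=-3691899, a(11)=13997043; answer 13997043

13997043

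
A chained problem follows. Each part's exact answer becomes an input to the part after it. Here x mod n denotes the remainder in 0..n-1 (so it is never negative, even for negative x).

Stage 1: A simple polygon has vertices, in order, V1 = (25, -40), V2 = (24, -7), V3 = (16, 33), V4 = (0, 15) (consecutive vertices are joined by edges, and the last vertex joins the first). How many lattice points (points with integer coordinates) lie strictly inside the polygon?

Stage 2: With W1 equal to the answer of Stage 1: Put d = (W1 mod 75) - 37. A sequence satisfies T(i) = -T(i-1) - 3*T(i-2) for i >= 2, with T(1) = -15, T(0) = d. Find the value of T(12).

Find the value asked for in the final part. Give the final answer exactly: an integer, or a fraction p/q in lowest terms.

Stage 1: cross terms: (25*-7 - 24*-40)=785, (24*33 - 16*-7)=904, (16*15 - 0*33)=240, (0*-40 - 25*15)=-375; twice the area = |1554| = 1554; area = 777; boundary points = 1 + 8 + 2 + 5 = 16; strictly interior points = area - boundary/2 + 1 = 770; answer 770
Stage 2: W1 = 770; d = -17; T(2) = -1*(-15) - 3*(-17) = 66; iterating: T(2)=66, T(3)=-21, T(4)=-177, T(5)=240, T(6)=291, T(7)=-1011, T(8)=138, T(9)=2895, T(10)=-3309, T(11)=-5376, T(12)=15303; answer 15303

15303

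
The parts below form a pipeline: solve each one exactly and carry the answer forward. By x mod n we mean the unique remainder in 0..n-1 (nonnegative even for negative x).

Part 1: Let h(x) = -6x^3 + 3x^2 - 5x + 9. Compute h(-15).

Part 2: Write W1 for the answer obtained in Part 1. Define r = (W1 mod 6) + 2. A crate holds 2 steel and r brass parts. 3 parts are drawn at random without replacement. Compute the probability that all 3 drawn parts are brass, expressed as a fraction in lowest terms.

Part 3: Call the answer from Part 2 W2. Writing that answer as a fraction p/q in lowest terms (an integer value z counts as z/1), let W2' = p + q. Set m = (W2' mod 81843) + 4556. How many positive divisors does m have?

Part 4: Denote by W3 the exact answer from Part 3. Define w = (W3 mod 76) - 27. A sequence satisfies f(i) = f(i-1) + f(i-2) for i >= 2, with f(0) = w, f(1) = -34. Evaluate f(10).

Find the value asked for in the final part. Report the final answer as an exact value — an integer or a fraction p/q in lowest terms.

Part 1: -6*(-15)^3 + 3*(-15)^2 - 5*(-15)^1 + 9 = (20250) + (675) + (75) + (9) = 21009; answer 21009
Part 2: W1 = 21009; r = 5; total draws C(7,3) = 35; favorable C(5,3) = 10; P = 2/7; answer 2/7
Part 3: W2 = 2/7; threaded value p + q = 9; m = 4565; 4565 = 5 * 11 * 83; number of divisors = (1+1) * (1+1) * (1+1) = 8; answer 8
Part 4: W3 = 8; w = -19; f(2) = 1*(-34) + 1*(-19) = -53; iterating: f(2)=-53, f(3)=-87, f(4)=-140, f(5)=-227, f(6)=-367, f(7)=-594, f(8)=-961, f(9)=-1555, f(10)=-2516; answer -2516

-2516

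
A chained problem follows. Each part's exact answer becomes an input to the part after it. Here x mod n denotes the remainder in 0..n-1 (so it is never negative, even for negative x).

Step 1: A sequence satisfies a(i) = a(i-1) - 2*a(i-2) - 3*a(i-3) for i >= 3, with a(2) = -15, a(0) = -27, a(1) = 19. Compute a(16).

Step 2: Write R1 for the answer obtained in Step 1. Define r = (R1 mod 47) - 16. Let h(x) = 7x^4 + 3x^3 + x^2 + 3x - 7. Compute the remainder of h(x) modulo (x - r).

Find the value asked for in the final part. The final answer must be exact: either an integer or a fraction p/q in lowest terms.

Step 1: a(3) = 1*(-15) - 2*(19) - 3*(-27) = 28; iterating: a(3)=28, a(4)=1, a(5)=-10, a(6)=-96, a(7)=-79, a(8)=143, a(9)=589, a(10)=540, a(11)=-1067, a(12)=-3914, a(13)=-3400, a(14)=7629, a(15)=26171, a(16)=21113; answer 21113
Step 2: R1 = 21113; r = -6; remainder = value at the root: 7*(-6)^4 + 3*(-6)^3 + 1*(-6)^2 + 3*(-6)^1 - 7 = (9072) + (-648) + (36) + (-18) + (-7) = 8435; answer 8435

8435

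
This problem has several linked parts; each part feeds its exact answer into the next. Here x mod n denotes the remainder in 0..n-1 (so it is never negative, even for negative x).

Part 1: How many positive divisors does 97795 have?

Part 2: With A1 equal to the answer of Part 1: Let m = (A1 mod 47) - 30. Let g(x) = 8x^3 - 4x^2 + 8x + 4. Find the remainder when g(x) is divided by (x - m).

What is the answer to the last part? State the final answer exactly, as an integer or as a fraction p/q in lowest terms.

Part 1: 97795 = 5 * 19559; number of divisors = (1+1) * (1+1) = 4; answer 4
Part 2: A1 = 4; m = -26; remainder = value at the root: 8*(-26)^3 - 4*(-26)^2 + 8*(-26)^1 + 4 = (-140608) + (-2704) + (-208) + (4) = -143516; answer -143516

-143516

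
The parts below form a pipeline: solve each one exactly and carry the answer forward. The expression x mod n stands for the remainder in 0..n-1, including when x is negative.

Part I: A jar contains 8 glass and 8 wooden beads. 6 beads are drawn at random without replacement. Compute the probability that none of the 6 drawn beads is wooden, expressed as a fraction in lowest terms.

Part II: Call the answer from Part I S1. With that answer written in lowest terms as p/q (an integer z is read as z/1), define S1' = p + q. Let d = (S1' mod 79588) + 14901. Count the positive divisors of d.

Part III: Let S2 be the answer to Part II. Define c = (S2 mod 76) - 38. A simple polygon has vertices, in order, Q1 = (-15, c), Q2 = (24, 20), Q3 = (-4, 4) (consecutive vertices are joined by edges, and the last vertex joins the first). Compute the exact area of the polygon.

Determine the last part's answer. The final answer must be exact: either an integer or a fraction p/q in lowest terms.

Part I: total draws C(16,6) = 8008; favorable C(8,6) = 28; P = 1/286; answer 1/286
Part II: S1 = 1/286; threaded value p + q = 287; d = 15188; 15188 = 2^2 * 3797; number of divisors = (2+1) * (1+1) = 6; answer 6
Part III: S2 = 6; c = -32; cross terms: (-15*20 - 24*-32)=468, (24*4 - -4*20)=176, (-4*-32 - -15*4)=188; twice the area = |832| = 832; area = 416; answer 416

416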